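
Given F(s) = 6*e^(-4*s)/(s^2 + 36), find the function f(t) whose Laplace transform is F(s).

f(t) = Heaviside(t - 4)*(sin(6*t - 24))

The factor e^(-4s) signals a time shift by c = 4 (second shifting theorem).
L{sin(6t)} = 6/(s^2 + 36), so L^-1{6/(s^2 + 36)} = sin(6*t).
Hence the inverse is u(t - 4) times that function evaluated at t - 4.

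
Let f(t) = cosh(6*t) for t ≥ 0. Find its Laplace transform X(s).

X(s) = s/(s^2 - 36)

L{cosh(6t)} = s/(s^2 - 36).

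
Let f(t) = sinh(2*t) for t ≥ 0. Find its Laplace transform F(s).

F(s) = 2/(s^2 - 4)

L{sinh(2t)} = 2/(s^2 - 4).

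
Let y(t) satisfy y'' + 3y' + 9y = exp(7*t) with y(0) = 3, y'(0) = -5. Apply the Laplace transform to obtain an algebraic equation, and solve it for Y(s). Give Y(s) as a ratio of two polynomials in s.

Y(s) = (3*s^2 - 17*s - 27)/(s^3 - 4*s^2 - 12*s - 63)

Laplace-transform each side.
With L{y''} = s^2 Y - s·y(0) - y'(0) and L{y'} = sY - y(0), with y(0) = 3, y'(0) = -5: the LHS transforms to (s^2 + 3*s + 9)Y - (3*s + 4).
The right side is L{exp(7*t)} = 1/(s - 7).
So (s^2 + 3*s + 9)Y = 1/(s - 7) + (3*s + 4).
Solve for Y(s) and write it as one ratio of polynomials.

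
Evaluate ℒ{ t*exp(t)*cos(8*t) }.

(s - 9)*(s + 7)/(s^2 - 2*s + 65)^2

L{cos(8t)} = s/(s^2 + 64).
Multiplying by e^(t) shifts s → s - 1, so L{exp(t)*cos(8*t)} = (s - 1)/((s - 1)^2 + 64).
Then apply L{t·g(t)} = -d/ds[H(s)] with H(s) = (s - 1)/((s - 1)^2 + 64):
differentiating 1 time and applying the sign gives (s - 9)*(s + 7)/(s^2 - 2*s + 65)^2.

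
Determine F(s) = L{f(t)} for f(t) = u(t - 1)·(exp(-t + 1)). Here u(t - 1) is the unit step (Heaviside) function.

By the second shifting theorem, L{u(t - c)·g(t - c)} = e^(-cs)·G(s) with c = 1 and G(s) = L{g(t)}.
L{e^(-t)} = 1/(s + 1).

F(s) = exp(-s)/(s + 1)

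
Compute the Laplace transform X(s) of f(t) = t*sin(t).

L{sin(t)} = 1/(s^2 + 1).
Then apply L{t·g(t)} = -d/ds[G(s)] with G(s) = 1/(s^2 + 1):
differentiating 1 time and applying the sign gives 2*s/(s^2 + 1)^2.

X(s) = 2*s/(s^2 + 1)^2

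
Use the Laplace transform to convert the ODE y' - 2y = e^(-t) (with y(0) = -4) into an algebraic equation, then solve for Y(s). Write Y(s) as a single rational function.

Apply the Laplace transform to the equation.
Using L{y'} = sY - y(0) = sY - (-4), the left side becomes (s - 2)Y - (-4).
The right side is L{e^(-t)} = 1/(s + 1).
So (s - 2)Y = 1/(s + 1) + (-4).
Divide through and combine into a single rational function.

Y(s) = (-4*s - 3)/(s^2 - s - 2)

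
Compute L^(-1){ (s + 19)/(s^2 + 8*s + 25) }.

Complete the square in the denominator: s^2 + 8*s + 25 = (s + 4)^2 + 3^2.
Split the numerator to match: s + 19 = 1·(s + 4) + 5·3.
Invert each term: 1·(s + 4)/((s + 4)^2 + 9) ↔ e^(-4t)cos(3t); 5·3/((s + 4)^2 + 9) ↔ 5e^(-4t)sin(3t).

5*exp(-4*t)*sin(3*t) + exp(-4*t)*cos(3*t)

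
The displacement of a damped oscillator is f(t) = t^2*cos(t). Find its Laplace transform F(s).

L{cos(t)} = s/(s^2 + 1).
Then apply L{t^2·g(t)} = (-1)^2 d^2/ds^2[G(s)] with G(s) = s/(s^2 + 1):
differentiating 2 times and applying the sign gives 2*s*(s^2 - 3)/(s^2 + 1)^3.

F(s) = 2*s*(s^2 - 3)/(s^2 + 1)^3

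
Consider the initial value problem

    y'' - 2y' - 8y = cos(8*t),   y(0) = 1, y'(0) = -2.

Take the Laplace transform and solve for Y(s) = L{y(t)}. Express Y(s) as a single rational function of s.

Take the Laplace transform of both sides.
The derivative rules (L{y''} = s^2 Y - s·y(0) - y'(0) and L{y'} = sY - y(0), with y(0) = 1, y'(0) = -2) turn the left side into (s^2 - 2*s - 8)Y - (s - 4).
The right side is L{cos(8*t)} = s/(s^2 + 64).
So (s^2 - 2*s - 8)Y = s/(s^2 + 64) + (s - 4).
Divide through and combine into a single rational function.

Y(s) = (s^3 - 4*s^2 + 65*s - 256)/(s^4 - 2*s^3 + 56*s^2 - 128*s - 512)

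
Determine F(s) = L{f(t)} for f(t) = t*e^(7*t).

F(s) = (s - 7)^(-2)

L{t} = 1!/s^2 = 1/s^2.
By the first shifting theorem, multiplying by e^(7t) replaces s with s - 7.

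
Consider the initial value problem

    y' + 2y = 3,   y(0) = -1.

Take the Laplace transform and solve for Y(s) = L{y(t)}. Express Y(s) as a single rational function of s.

Laplace-transform each side.
The derivative rules (L{y'} = sY - y(0) = sY - (-1)) turn the left side into (s + 2)Y - (-1).
The right side is L{3} = 3/s.
So (s + 2)Y = 3/s + (-1).
Solve for Y(s) and write it as one ratio of polynomials.

Y(s) = (-s + 3)/(s^2 + 2*s)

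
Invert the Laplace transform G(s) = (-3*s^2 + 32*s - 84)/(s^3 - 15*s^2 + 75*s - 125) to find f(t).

Factor the denominator: s^3 - 15*s^2 + 75*s - 125 = (s - 5)^3.
Partial fraction decomposition gives [-3/(s - 5)] + [2/(s - 5)^2] + [(s - 5)^(-3)].
Invert each term: -3/(s - 5) ↔ -3e^(5t); 2/(s - 5)^2 ↔ 2t·e^(5t); 1/(s - 5)^3 ↔ (1/2)t^2·e^(5t).

f(t) = t^2*exp(5*t)/2 + 2*t*exp(5*t) - 3*exp(5*t)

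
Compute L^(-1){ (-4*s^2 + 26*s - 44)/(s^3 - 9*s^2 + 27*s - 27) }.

-t^2*exp(3*t) + 2*t*exp(3*t) - 4*exp(3*t)

Factor the denominator: s^3 - 9*s^2 + 27*s - 27 = (s - 3)^3.
Partial fraction decomposition gives [-4/(s - 3)] + [2/(s - 3)^2] + [-2/(s - 3)^3].
Invert each term: -4/(s - 3) ↔ -4e^(3t); 2/(s - 3)^2 ↔ 2t·e^(3t); -2/(s - 3)^3 ↔ (-1)t^2·e^(3t).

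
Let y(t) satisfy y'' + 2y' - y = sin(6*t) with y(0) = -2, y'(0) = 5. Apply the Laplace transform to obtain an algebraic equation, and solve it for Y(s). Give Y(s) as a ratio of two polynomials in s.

Y(s) = (-2*s^3 + s^2 - 72*s + 42)/(s^4 + 2*s^3 + 35*s^2 + 72*s - 36)

Apply the Laplace transform to the equation.
Using L{y''} = s^2 Y - s·y(0) - y'(0) and L{y'} = sY - y(0), with y(0) = -2, y'(0) = 5, the left side becomes (s^2 + 2*s - 1)Y - (-2*s + 1).
The right side is L{sin(6*t)} = 6/(s^2 + 36).
So (s^2 + 2*s - 1)Y = 6/(s^2 + 36) + (-2*s + 1).
Solve for Y(s) and write it as one ratio of polynomials.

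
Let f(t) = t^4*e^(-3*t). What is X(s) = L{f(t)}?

L{t^4} = 4!/s^5 = 24/s^5.
By the first shifting theorem, multiplying by e^(-3t) replaces s with s + 3.

X(s) = 24/(s + 3)^5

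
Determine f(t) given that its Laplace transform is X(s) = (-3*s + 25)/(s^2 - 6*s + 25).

Complete the square in the denominator: s^2 - 6*s + 25 = (s - 3)^2 + 4^2.
Split the numerator to match: -3*s + 25 = -3·(s - 3) + 4·4.
Invert each term: -3·(s - 3)/((s - 3)^2 + 16) ↔ -3e^(3t)cos(4t); 4·4/((s - 3)^2 + 16) ↔ 4e^(3t)sin(4t).

f(t) = 4*exp(3*t)*sin(4*t) - 3*exp(3*t)*cos(4*t)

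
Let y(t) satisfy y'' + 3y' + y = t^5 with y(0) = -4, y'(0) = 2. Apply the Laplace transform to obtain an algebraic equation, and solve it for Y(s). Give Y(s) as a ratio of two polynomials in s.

Transform both sides with L{·}.
The derivative rules (L{y''} = s^2 Y - s·y(0) - y'(0) and L{y'} = sY - y(0), with y(0) = -4, y'(0) = 2) turn the left side into (s^2 + 3*s + 1)Y - (-4*s - 10).
The right side is L{t^5} = 120/s^6.
So (s^2 + 3*s + 1)Y = 120/s^6 + (-4*s - 10).
Divide through and combine into a single rational function.

Y(s) = (-4*s^7 - 10*s^6 + 120)/(s^8 + 3*s^7 + s^6)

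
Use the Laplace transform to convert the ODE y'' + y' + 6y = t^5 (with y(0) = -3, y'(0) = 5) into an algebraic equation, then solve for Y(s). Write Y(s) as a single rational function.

Y(s) = (-3*s^7 + 2*s^6 + 120)/(s^8 + s^7 + 6*s^6)

Laplace-transform each side.
The derivative rules (L{y''} = s^2 Y - s·y(0) - y'(0) and L{y'} = sY - y(0), with y(0) = -3, y'(0) = 5) turn the left side into (s^2 + s + 6)Y - (-3*s + 2).
The right side is L{t^5} = 120/s^6.
So (s^2 + s + 6)Y = 120/s^6 + (-3*s + 2).
Divide through and combine into a single rational function.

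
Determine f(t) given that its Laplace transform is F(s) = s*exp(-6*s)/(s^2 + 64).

f(t) = Heaviside(t - 6)*(cos(8*t - 48))

The factor e^(-6s) signals a time shift by c = 6 (second shifting theorem).
L{cos(8t)} = s/(s^2 + 64), so L^-1{s/(s^2 + 64)} = cos(8*t).
Hence the inverse is u(t - 6) times that function evaluated at t - 6.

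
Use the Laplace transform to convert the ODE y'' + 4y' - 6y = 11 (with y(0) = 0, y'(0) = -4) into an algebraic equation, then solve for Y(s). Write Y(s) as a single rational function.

Apply the Laplace transform to the equation.
The derivative rules (L{y''} = s^2 Y - s·y(0) - y'(0) and L{y'} = sY - y(0), with y(0) = 0, y'(0) = -4) turn the left side into (s^2 + 4*s - 6)Y - (-4).
The right side is L{11} = 11/s.
So (s^2 + 4*s - 6)Y = 11/s + (-4).
Divide through and combine into a single rational function.

Y(s) = (-4*s + 11)/(s^3 + 4*s^2 - 6*s)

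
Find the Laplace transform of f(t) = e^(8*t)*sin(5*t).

5/((s - 8)^2 + 25)

L{sin(5t)} = 5/(s^2 + 25).
By the first shifting theorem, multiplying by e^(8t) replaces s with s - 8.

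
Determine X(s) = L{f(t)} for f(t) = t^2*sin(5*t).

L{sin(5t)} = 5/(s^2 + 25).
Then apply L{t^2·g(t)} = (-1)^2 d^2/ds^2[G(s)] with G(s) = 5/(s^2 + 25):
differentiating 2 times and applying the sign gives 10*(3*s^2 - 25)/(s^2 + 25)^3.

X(s) = 10*(3*s^2 - 25)/(s^2 + 25)^3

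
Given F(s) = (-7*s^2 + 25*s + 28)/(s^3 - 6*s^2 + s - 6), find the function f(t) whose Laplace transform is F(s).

f(t) = -2*exp(6*t) - 5*sin(t) - 5*cos(t)

Factor the denominator: s^3 - 6*s^2 + s - 6 = (s - 6)*(s^2 + 1).
Partial fraction decomposition gives [-2/(s - 6)] + [-5*s/(s^2 + 1)] + [-5/(s^2 + 1)].
Invert each term: -2/(s - 6) ↔ -2e^(6t); -5·s/(s^2 + 1) ↔ -5cos(t); -5·1/(s^2 + 1) ↔ -5sin(t).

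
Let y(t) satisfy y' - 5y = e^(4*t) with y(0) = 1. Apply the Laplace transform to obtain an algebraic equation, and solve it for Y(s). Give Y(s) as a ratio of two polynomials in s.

Y(s) = (s - 3)/(s^2 - 9*s + 20)

Laplace-transform each side.
With L{y'} = sY - y(0) = sY - 1: the LHS transforms to (s - 5)Y - (1).
The right side is L{e^(4*t)} = 1/(s - 4).
So (s - 5)Y = 1/(s - 4) + (1).
Divide through and combine into a single rational function.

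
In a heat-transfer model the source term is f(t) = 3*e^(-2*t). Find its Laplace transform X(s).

L{3} = 3/s.
By the first shifting theorem, multiplying by e^(-2t) replaces s with s + 2.

X(s) = 3/(s + 2)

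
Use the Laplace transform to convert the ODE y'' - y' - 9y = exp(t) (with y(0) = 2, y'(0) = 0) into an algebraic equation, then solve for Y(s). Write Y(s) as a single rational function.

Laplace-transform each side.
The derivative rules (L{y''} = s^2 Y - s·y(0) - y'(0) and L{y'} = sY - y(0), with y(0) = 2, y'(0) = 0) turn the left side into (s^2 - s - 9)Y - (2*s - 2).
The right side is L{exp(t)} = 1/(s - 1).
So (s^2 - s - 9)Y = 1/(s - 1) + (2*s - 2).
Isolate Y and clear denominators.

Y(s) = (2*s^2 - 4*s + 3)/(s^3 - 2*s^2 - 8*s + 9)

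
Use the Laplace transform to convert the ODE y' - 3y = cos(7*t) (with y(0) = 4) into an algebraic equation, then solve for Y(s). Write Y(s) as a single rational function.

Y(s) = (4*s^2 + s + 196)/(s^3 - 3*s^2 + 49*s - 147)

Apply the Laplace transform to the equation.
The derivative rules (L{y'} = sY - y(0) = sY - 4) turn the left side into (s - 3)Y - (4).
The right side is L{cos(7*t)} = s/(s^2 + 49).
So (s - 3)Y = s/(s^2 + 49) + (4).
Divide through and combine into a single rational function.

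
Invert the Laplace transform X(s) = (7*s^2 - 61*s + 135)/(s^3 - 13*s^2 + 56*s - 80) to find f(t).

Factor the denominator: s^3 - 13*s^2 + 56*s - 80 = (s - 5)*(s - 4)^2.
Partial fraction decomposition gives [2/(s - 4)] + [-3/(s - 4)^2] + [5/(s - 5)].
Invert each term: 2/(s - 4) ↔ 2e^(4t); -3/(s - 4)^2 ↔ -3t·e^(4t); 5/(s - 5) ↔ 5e^(5t).

f(t) = -3*t*exp(4*t) + 5*exp(5*t) + 2*exp(4*t)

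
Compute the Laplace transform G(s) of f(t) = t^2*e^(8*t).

G(s) = 2/(s - 8)^3

L{e^(8t)} = 1/(s - 8).
Then apply L{t^2·g(t)} = (-1)^2 d^2/ds^2[H(s)] with H(s) = 1/(s - 8):
differentiating 2 times and applying the sign gives 2/(s - 8)^3.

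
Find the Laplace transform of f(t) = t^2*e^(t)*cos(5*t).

2*(s - 1)*(s^2 - 2*s - 74)/(s^2 - 2*s + 26)^3

L{cos(5t)} = s/(s^2 + 25).
Multiplying by e^(t) shifts s → s - 1, so L{e^(t)*cos(5*t)} = (s - 1)/((s - 1)^2 + 25).
Then apply L{t^2·g(t)} = (-1)^2 d^2/ds^2[G(s)] with G(s) = (s - 1)/((s - 1)^2 + 25):
differentiating 2 times and applying the sign gives 2*(s - 1)*(s^2 - 2*s - 74)/(s^2 - 2*s + 26)^3.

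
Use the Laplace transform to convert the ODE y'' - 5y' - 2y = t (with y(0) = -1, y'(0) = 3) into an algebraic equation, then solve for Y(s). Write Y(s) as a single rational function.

Y(s) = (-s^3 + 8*s^2 + 1)/(s^4 - 5*s^3 - 2*s^2)

Take the Laplace transform of both sides.
With L{y''} = s^2 Y - s·y(0) - y'(0) and L{y'} = sY - y(0), with y(0) = -1, y'(0) = 3: the LHS transforms to (s^2 - 5*s - 2)Y - (-s + 8).
The right side is L{t} = s^(-2).
So (s^2 - 5*s - 2)Y = s^(-2) + (-s + 8).
Solve for Y(s) and write it as one ratio of polynomials.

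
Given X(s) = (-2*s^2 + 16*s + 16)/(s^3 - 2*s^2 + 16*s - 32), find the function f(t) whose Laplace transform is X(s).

f(t) = 2*exp(2*t) + 2*sin(4*t) - 4*cos(4*t)

Factor the denominator: s^3 - 2*s^2 + 16*s - 32 = (s - 2)*(s^2 + 16).
Partial fraction decomposition gives [2/(s - 2)] + [-4*s/(s^2 + 16)] + [8/(s^2 + 16)].
Invert each term: 2/(s - 2) ↔ 2e^(2t); -4·s/(s^2 + 16) ↔ -4cos(4t); 2·4/(s^2 + 16) ↔ 2sin(4t).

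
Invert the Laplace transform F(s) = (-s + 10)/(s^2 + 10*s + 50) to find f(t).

Complete the square in the denominator: s^2 + 10*s + 50 = (s + 5)^2 + 5^2.
Split the numerator to match: -s + 10 = -1·(s + 5) + 3·5.
Invert each term: -1·(s + 5)/((s + 5)^2 + 25) ↔ -e^(-5t)cos(5t); 3·5/((s + 5)^2 + 25) ↔ 3e^(-5t)sin(5t).

f(t) = 3*exp(-5*t)*sin(5*t) - exp(-5*t)*cos(5*t)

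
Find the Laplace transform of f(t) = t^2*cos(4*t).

2*s*(s^2 - 48)/(s^2 + 16)^3

L{cos(4t)} = s/(s^2 + 16).
Then apply L{t^2·g(t)} = (-1)^2 d^2/ds^2[G(s)] with G(s) = s/(s^2 + 16):
differentiating 2 times and applying the sign gives 2*s*(s^2 - 48)/(s^2 + 16)^3.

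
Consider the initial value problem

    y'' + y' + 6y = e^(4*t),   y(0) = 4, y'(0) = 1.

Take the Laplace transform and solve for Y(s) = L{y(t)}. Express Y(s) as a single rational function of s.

Take the Laplace transform of both sides.
Using L{y''} = s^2 Y - s·y(0) - y'(0) and L{y'} = sY - y(0), with y(0) = 4, y'(0) = 1, the left side becomes (s^2 + s + 6)Y - (4*s + 5).
The right side is L{e^(4*t)} = 1/(s - 4).
So (s^2 + s + 6)Y = 1/(s - 4) + (4*s + 5).
Solve for Y(s) and write it as one ratio of polynomials.

Y(s) = (4*s^2 - 11*s - 19)/(s^3 - 3*s^2 + 2*s - 24)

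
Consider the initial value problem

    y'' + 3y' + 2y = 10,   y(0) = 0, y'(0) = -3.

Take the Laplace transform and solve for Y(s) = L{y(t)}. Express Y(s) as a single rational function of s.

Y(s) = (-3*s + 10)/(s^3 + 3*s^2 + 2*s)

Take the Laplace transform of both sides.
With L{y''} = s^2 Y - s·y(0) - y'(0) and L{y'} = sY - y(0), with y(0) = 0, y'(0) = -3: the LHS transforms to (s^2 + 3*s + 2)Y - (-3).
The right side is L{10} = 10/s.
So (s^2 + 3*s + 2)Y = 10/s + (-3).
Divide through and combine into a single rational function.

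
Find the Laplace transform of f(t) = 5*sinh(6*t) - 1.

By linearity of the Laplace transform, transform each term separately.
L{-1} = -1/s; (5)·[L{sinh(6t)} = 6/(s^2 - 36)].

30/(s^2 - 36) - 1/s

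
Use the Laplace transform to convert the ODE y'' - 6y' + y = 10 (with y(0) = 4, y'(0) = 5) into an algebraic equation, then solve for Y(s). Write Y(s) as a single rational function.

Y(s) = (4*s^2 - 19*s + 10)/(s^3 - 6*s^2 + s)

Laplace-transform each side.
The derivative rules (L{y''} = s^2 Y - s·y(0) - y'(0) and L{y'} = sY - y(0), with y(0) = 4, y'(0) = 5) turn the left side into (s^2 - 6*s + 1)Y - (4*s - 19).
The right side is L{10} = 10/s.
So (s^2 - 6*s + 1)Y = 10/s + (4*s - 19).
Solve for Y(s) and write it as one ratio of polynomials.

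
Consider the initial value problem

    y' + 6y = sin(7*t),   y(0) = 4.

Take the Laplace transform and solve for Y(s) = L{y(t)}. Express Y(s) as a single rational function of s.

Y(s) = (4*s^2 + 203)/(s^3 + 6*s^2 + 49*s + 294)

Laplace-transform each side.
Using L{y'} = sY - y(0) = sY - 4, the left side becomes (s + 6)Y - (4).
The right side is L{sin(7*t)} = 7/(s^2 + 49).
So (s + 6)Y = 7/(s^2 + 49) + (4).
Solve for Y(s) and write it as one ratio of polynomials.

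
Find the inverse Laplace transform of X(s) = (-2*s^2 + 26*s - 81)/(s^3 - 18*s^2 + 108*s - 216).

3*t^2*exp(6*t)/2 + 2*t*exp(6*t) - 2*exp(6*t)

Factor the denominator: s^3 - 18*s^2 + 108*s - 216 = (s - 6)^3.
Partial fraction decomposition gives [-2/(s - 6)] + [2/(s - 6)^2] + [3/(s - 6)^3].
Invert each term: -2/(s - 6) ↔ -2e^(6t); 2/(s - 6)^2 ↔ 2t·e^(6t); 3/(s - 6)^3 ↔ (3/2)t^2·e^(6t).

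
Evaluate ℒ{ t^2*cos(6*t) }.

2*s*(s^2 - 108)/(s^2 + 36)^3

L{cos(6t)} = s/(s^2 + 36).
Then apply L{t^2·g(t)} = (-1)^2 d^2/ds^2[H(s)] with H(s) = s/(s^2 + 36):
differentiating 2 times and applying the sign gives 2*s*(s^2 - 108)/(s^2 + 36)^3.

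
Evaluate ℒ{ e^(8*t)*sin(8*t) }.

8/((s - 8)^2 + 64)

L{sin(8t)} = 8/(s^2 + 64).
By the first shifting theorem, multiplying by e^(8t) replaces s with s - 8.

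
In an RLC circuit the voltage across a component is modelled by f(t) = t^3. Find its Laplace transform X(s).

L{t^3} = 3!/s^4 = 6/s^4.

X(s) = 6/s^4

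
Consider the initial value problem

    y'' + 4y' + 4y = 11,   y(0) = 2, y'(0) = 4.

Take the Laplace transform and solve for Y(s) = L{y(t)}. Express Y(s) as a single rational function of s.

Y(s) = (2*s^2 + 12*s + 11)/(s^3 + 4*s^2 + 4*s)

Apply the Laplace transform to the equation.
With L{y''} = s^2 Y - s·y(0) - y'(0) and L{y'} = sY - y(0), with y(0) = 2, y'(0) = 4: the LHS transforms to (s^2 + 4*s + 4)Y - (2*s + 12).
The right side is L{11} = 11/s.
So (s^2 + 4*s + 4)Y = 11/s + (2*s + 12).
Divide through and combine into a single rational function.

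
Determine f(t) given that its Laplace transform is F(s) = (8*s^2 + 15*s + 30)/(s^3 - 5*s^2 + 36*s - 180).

Factor the denominator: s^3 - 5*s^2 + 36*s - 180 = (s - 5)*(s^2 + 36).
Partial fraction decomposition gives [5/(s - 5)] + [3*s/(s^2 + 36)] + [30/(s^2 + 36)].
Invert each term: 5/(s - 5) ↔ 5e^(5t); 3·s/(s^2 + 36) ↔ 3cos(6t); 5·6/(s^2 + 36) ↔ 5sin(6t).

f(t) = 5*exp(5*t) + 5*sin(6*t) + 3*cos(6*t)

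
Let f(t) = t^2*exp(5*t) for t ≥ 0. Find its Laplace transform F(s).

L{e^(5t)} = 1/(s - 5).
Then apply L{t^2·g(t)} = (-1)^2 d^2/ds^2[G(s)] with G(s) = 1/(s - 5):
differentiating 2 times and applying the sign gives 2/(s - 5)^3.

F(s) = 2/(s - 5)^3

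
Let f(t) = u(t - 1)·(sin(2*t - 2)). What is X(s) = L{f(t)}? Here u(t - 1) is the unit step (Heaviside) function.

X(s) = 2*exp(-s)/(s^2 + 4)

By the second shifting theorem, L{u(t - c)·g(t - c)} = e^(-cs)·G(s) with c = 1 and G(s) = L{g(t)}.
L{sin(2t)} = 2/(s^2 + 4).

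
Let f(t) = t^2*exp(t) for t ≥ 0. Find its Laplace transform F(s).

F(s) = 2/(s - 1)^3

L{e^(t)} = 1/(s - 1).
Then apply L{t^2·g(t)} = (-1)^2 d^2/ds^2[G(s)] with G(s) = 1/(s - 1):
differentiating 2 times and applying the sign gives 2/(s - 1)^3.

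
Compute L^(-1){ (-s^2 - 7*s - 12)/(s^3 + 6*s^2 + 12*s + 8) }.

Factor the denominator: s^3 + 6*s^2 + 12*s + 8 = (s + 2)^3.
Partial fraction decomposition gives [-1/(s + 2)] + [-3/(s + 2)^2] + [-2/(s + 2)^3].
Invert each term: -1/(s + 2) ↔ -e^(-2t); -3/(s + 2)^2 ↔ -3t·e^(-2t); -2/(s + 2)^3 ↔ (-1)t^2·e^(-2t).

-t^2*exp(-2*t) - 3*t*exp(-2*t) - exp(-2*t)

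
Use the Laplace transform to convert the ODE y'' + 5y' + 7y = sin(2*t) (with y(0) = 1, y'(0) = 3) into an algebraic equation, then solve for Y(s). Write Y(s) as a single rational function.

Y(s) = (s^3 + 8*s^2 + 4*s + 34)/(s^4 + 5*s^3 + 11*s^2 + 20*s + 28)

Apply the Laplace transform to the equation.
With L{y''} = s^2 Y - s·y(0) - y'(0) and L{y'} = sY - y(0), with y(0) = 1, y'(0) = 3: the LHS transforms to (s^2 + 5*s + 7)Y - (s + 8).
The right side is L{sin(2*t)} = 2/(s^2 + 4).
So (s^2 + 5*s + 7)Y = 2/(s^2 + 4) + (s + 8).
Isolate Y and clear denominators.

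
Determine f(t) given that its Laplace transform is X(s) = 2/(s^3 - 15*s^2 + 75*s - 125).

f(t) = t^2*exp(5*t)

Rewrite the denominator: s^3 - 15*s^2 + 75*s - 125 = (s - 5)^3.
The form in (s - 5) signals a first-shifting-theorem factor e^(5t).
Since L{t^2} = 2!/s^3 = 2/s^3, the inverse is t^2*e^(5*t).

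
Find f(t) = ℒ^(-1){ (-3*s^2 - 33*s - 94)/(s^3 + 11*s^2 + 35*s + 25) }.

Factor the denominator: s^3 + 11*s^2 + 35*s + 25 = (s + 1)*(s + 5)^2.
Partial fraction decomposition gives [1/(s + 5)] + [(s + 5)^(-2)] + [-4/(s + 1)].
Invert each term: 1/(s + 5) ↔ e^(-5t); 1/(s + 5)^2 ↔ t·e^(-5t); -4/(s + 1) ↔ -4e^(-t).

f(t) = t*exp(-5*t) - 4*exp(-t) + exp(-5*t)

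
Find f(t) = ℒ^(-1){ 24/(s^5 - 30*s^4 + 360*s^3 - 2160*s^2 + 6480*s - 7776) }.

Rewrite the denominator: s^5 - 30*s^4 + 360*s^3 - 2160*s^2 + 6480*s - 7776 = (s - 6)^5.
The form in (s - 6) signals a first-shifting-theorem factor e^(6t).
Since L{t^4} = 4!/s^5 = 24/s^5, the inverse is t^4*e^(6*t).

f(t) = t^4*exp(6*t)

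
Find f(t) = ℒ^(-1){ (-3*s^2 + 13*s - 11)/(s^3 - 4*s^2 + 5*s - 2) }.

f(t) = t*exp(t) + 3*exp(2*t) - 6*exp(t)

Factor the denominator: s^3 - 4*s^2 + 5*s - 2 = (s - 2)*(s - 1)^2.
Partial fraction decomposition gives [-6/(s - 1)] + [(s - 1)^(-2)] + [3/(s - 2)].
Invert each term: -6/(s - 1) ↔ -6e^(t); 1/(s - 1)^2 ↔ t·e^(t); 3/(s - 2) ↔ 3e^(2t).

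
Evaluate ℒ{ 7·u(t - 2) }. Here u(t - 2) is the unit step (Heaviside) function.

7*exp(-2*s)/s

By the second shifting theorem, L{u(t - c)·g(t - c)} = e^(-cs)·G(s) with c = 2 and G(s) = L{g(t)}.
L{7} = 7/s.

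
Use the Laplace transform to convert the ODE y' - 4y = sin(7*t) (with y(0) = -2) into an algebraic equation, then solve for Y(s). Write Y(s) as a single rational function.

Take the Laplace transform of both sides.
The derivative rules (L{y'} = sY - y(0) = sY - (-2)) turn the left side into (s - 4)Y - (-2).
The right side is L{sin(7*t)} = 7/(s^2 + 49).
So (s - 4)Y = 7/(s^2 + 49) + (-2).
Divide through and combine into a single rational function.

Y(s) = (-2*s^2 - 91)/(s^3 - 4*s^2 + 49*s - 196)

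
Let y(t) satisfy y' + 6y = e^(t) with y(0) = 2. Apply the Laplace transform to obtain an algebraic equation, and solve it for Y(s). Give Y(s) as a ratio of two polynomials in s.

Apply the Laplace transform to the equation.
The derivative rules (L{y'} = sY - y(0) = sY - 2) turn the left side into (s + 6)Y - (2).
The right side is L{e^(t)} = 1/(s - 1).
So (s + 6)Y = 1/(s - 1) + (2).
Solve for Y(s) and write it as one ratio of polynomials.

Y(s) = (2*s - 1)/(s^2 + 5*s - 6)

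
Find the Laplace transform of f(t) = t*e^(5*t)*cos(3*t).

L{cos(3t)} = s/(s^2 + 9).
Multiplying by e^(5t) shifts s → s - 5, so L{e^(5*t)*cos(3*t)} = (s - 5)/((s - 5)^2 + 9).
Then apply L{t·g(t)} = -d/ds[G(s)] with G(s) = (s - 5)/((s - 5)^2 + 9):
differentiating 1 time and applying the sign gives (s - 8)*(s - 2)/(s^2 - 10*s + 34)^2.

(s - 8)*(s - 2)/(s^2 - 10*s + 34)^2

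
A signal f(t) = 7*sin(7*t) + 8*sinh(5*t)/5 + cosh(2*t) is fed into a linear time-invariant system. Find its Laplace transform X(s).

By linearity of the Laplace transform, transform each term separately.
L{cosh(2t)} = s/(s^2 - 4); (7)·[L{sin(7t)} = 7/(s^2 + 49)]; (8/5)·[L{sinh(5t)} = 5/(s^2 - 25)].

X(s) = s/(s^2 - 4) + 49/(s^2 + 49) + 8/(s^2 - 25)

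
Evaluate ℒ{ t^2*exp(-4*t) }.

2/(s + 4)^3

L{e^(-4t)} = 1/(s + 4).
Then apply L{t^2·g(t)} = (-1)^2 d^2/ds^2[H(s)] with H(s) = 1/(s + 4):
differentiating 2 times and applying the sign gives 2/(s + 4)^3.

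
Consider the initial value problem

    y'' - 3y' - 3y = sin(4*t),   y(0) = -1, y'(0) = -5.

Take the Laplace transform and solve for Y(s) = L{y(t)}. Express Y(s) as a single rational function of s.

Y(s) = (-s^3 - 2*s^2 - 16*s - 28)/(s^4 - 3*s^3 + 13*s^2 - 48*s - 48)

Transform both sides with L{·}.
The derivative rules (L{y''} = s^2 Y - s·y(0) - y'(0) and L{y'} = sY - y(0), with y(0) = -1, y'(0) = -5) turn the left side into (s^2 - 3*s - 3)Y - (-s - 2).
The right side is L{sin(4*t)} = 4/(s^2 + 16).
So (s^2 - 3*s - 3)Y = 4/(s^2 + 16) + (-s - 2).
Solve for Y(s) and write it as one ratio of polynomials.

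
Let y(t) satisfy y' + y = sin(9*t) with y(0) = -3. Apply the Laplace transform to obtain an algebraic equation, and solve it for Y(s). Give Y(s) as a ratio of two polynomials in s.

Transform both sides with L{·}.
With L{y'} = sY - y(0) = sY - (-3): the LHS transforms to (s + 1)Y - (-3).
The right side is L{sin(9*t)} = 9/(s^2 + 81).
So (s + 1)Y = 9/(s^2 + 81) + (-3).
Divide through and combine into a single rational function.

Y(s) = (-3*s^2 - 234)/(s^3 + s^2 + 81*s + 81)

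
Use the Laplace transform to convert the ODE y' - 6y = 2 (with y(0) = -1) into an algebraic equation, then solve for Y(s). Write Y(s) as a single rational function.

Y(s) = (-s + 2)/(s^2 - 6*s)

Transform both sides with L{·}.
The derivative rules (L{y'} = sY - y(0) = sY - (-1)) turn the left side into (s - 6)Y - (-1).
The right side is L{2} = 2/s.
So (s - 6)Y = 2/s + (-1).
Isolate Y and clear denominators.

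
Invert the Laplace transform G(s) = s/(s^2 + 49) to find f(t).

f(t) = cos(7*t)

Since L{cos(7t)} = s/(s^2 + 49), the inverse is cos(7*t).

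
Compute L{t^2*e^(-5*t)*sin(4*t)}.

L{sin(4t)} = 4/(s^2 + 16).
Multiplying by e^(-5t) shifts s → s + 5, so L{e^(-5*t)*sin(4*t)} = 4/((s + 5)^2 + 16).
Then apply L{t^2·g(t)} = (-1)^2 d^2/ds^2[G(s)] with G(s) = 4/((s + 5)^2 + 16):
differentiating 2 times and applying the sign gives 8*(3*s^2 + 30*s + 59)/(s^2 + 10*s + 41)^3.

8*(3*s^2 + 30*s + 59)/(s^2 + 10*s + 41)^3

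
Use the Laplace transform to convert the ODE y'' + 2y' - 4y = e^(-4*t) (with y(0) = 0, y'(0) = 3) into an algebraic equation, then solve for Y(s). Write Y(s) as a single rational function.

Laplace-transform each side.
The derivative rules (L{y''} = s^2 Y - s·y(0) - y'(0) and L{y'} = sY - y(0), with y(0) = 0, y'(0) = 3) turn the left side into (s^2 + 2*s - 4)Y - (3).
The right side is L{e^(-4*t)} = 1/(s + 4).
So (s^2 + 2*s - 4)Y = 1/(s + 4) + (3).
Isolate Y and clear denominators.

Y(s) = (3*s + 13)/(s^3 + 6*s^2 + 4*s - 16)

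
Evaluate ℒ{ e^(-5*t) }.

L{e^(-5t)} = 1/(s + 5).

1/(s + 5)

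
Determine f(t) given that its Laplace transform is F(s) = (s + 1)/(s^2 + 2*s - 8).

f(t) = exp(-t)*cosh(3*t)

Rewrite the denominator: s^2 + 2*s - 8 = (s + 1)^2 - 9.
The form in (s + 1) signals a first-shifting-theorem factor e^(-t).
Since L{cosh(3t)} = s/(s^2 - 9), the inverse is e^(-t)*cosh(3*t).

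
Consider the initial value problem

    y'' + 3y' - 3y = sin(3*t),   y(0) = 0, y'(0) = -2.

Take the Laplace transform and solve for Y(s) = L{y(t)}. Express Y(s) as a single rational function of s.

Take the Laplace transform of both sides.
The derivative rules (L{y''} = s^2 Y - s·y(0) - y'(0) and L{y'} = sY - y(0), with y(0) = 0, y'(0) = -2) turn the left side into (s^2 + 3*s - 3)Y - (-2).
The right side is L{sin(3*t)} = 3/(s^2 + 9).
So (s^2 + 3*s - 3)Y = 3/(s^2 + 9) + (-2).
Isolate Y and clear denominators.

Y(s) = (-2*s^2 - 15)/(s^4 + 3*s^3 + 6*s^2 + 27*s - 27)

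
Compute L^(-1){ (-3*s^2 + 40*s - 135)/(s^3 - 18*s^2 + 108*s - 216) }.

-3*t^2*exp(6*t)/2 + 4*t*exp(6*t) - 3*exp(6*t)

Factor the denominator: s^3 - 18*s^2 + 108*s - 216 = (s - 6)^3.
Partial fraction decomposition gives [-3/(s - 6)] + [4/(s - 6)^2] + [-3/(s - 6)^3].
Invert each term: -3/(s - 6) ↔ -3e^(6t); 4/(s - 6)^2 ↔ 4t·e^(6t); -3/(s - 6)^3 ↔ (-3/2)t^2·e^(6t).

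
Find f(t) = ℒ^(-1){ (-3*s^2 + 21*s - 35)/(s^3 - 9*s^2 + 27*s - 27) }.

Factor the denominator: s^3 - 9*s^2 + 27*s - 27 = (s - 3)^3.
Partial fraction decomposition gives [-3/(s - 3)] + [3/(s - 3)^2] + [(s - 3)^(-3)].
Invert each term: -3/(s - 3) ↔ -3e^(3t); 3/(s - 3)^2 ↔ 3t·e^(3t); 1/(s - 3)^3 ↔ (1/2)t^2·e^(3t).

f(t) = t^2*exp(3*t)/2 + 3*t*exp(3*t) - 3*exp(3*t)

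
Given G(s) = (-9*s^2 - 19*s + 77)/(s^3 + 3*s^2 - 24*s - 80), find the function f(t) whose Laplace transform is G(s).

f(t) = -t*exp(-4*t) - 3*exp(5*t) - 6*exp(-4*t)

Factor the denominator: s^3 + 3*s^2 - 24*s - 80 = (s - 5)*(s + 4)^2.
Partial fraction decomposition gives [-6/(s + 4)] + [-1/(s + 4)^2] + [-3/(s - 5)].
Invert each term: -6/(s + 4) ↔ -6e^(-4t); -1/(s + 4)^2 ↔ -t·e^(-4t); -3/(s - 5) ↔ -3e^(5t).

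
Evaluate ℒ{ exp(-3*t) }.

L{1} = 1/s.
By the first shifting theorem, multiplying by e^(-3t) replaces s with s + 3.

1/(s + 3)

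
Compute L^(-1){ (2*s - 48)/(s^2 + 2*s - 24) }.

-4*exp(4*t) + 6*exp(-6*t)

Factor the denominator: s^2 + 2*s - 24 = (s - 4)*(s + 6).
Partial fraction decomposition gives [6/(s + 6)] + [-4/(s - 4)].
Invert each term: 6/(s + 6) ↔ 6e^(-6t); -4/(s - 4) ↔ -4e^(4t).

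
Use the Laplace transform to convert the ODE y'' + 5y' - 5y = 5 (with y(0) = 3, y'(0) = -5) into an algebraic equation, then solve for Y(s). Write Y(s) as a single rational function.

Y(s) = (3*s^2 + 10*s + 5)/(s^3 + 5*s^2 - 5*s)

Transform both sides with L{·}.
Using L{y''} = s^2 Y - s·y(0) - y'(0) and L{y'} = sY - y(0), with y(0) = 3, y'(0) = -5, the left side becomes (s^2 + 5*s - 5)Y - (3*s + 10).
The right side is L{5} = 5/s.
So (s^2 + 5*s - 5)Y = 5/s + (3*s + 10).
Solve for Y(s) and write it as one ratio of polynomials.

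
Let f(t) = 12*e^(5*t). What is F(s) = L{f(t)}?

L{12} = 12/s.
By the first shifting theorem, multiplying by e^(5t) replaces s with s - 5.

F(s) = 12/(s - 5)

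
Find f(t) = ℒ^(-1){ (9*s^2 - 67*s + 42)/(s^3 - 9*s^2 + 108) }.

f(t) = -4*t*exp(6*t) + 5*exp(6*t) + 4*exp(-3*t)

Factor the denominator: s^3 - 9*s^2 + 108 = (s - 6)^2*(s + 3).
Partial fraction decomposition gives [5/(s - 6)] + [-4/(s - 6)^2] + [4/(s + 3)].
Invert each term: 5/(s - 6) ↔ 5e^(6t); -4/(s - 6)^2 ↔ -4t·e^(6t); 4/(s + 3) ↔ 4e^(-3t).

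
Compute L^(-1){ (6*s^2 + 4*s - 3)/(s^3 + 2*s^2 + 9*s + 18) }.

-2*sin(3*t) + 5*cos(3*t) + exp(-2*t)

Factor the denominator: s^3 + 2*s^2 + 9*s + 18 = (s + 2)*(s^2 + 9).
Partial fraction decomposition gives [1/(s + 2)] + [5*s/(s^2 + 9)] + [-6/(s^2 + 9)].
Invert each term: 1/(s + 2) ↔ e^(-2t); 5·s/(s^2 + 9) ↔ 5cos(3t); -2·3/(s^2 + 9) ↔ -2sin(3t).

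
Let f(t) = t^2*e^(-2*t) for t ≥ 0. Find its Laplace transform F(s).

F(s) = 2/(s + 2)^3

L{e^(-2t)} = 1/(s + 2).
Then apply L{t^2·g(t)} = (-1)^2 d^2/ds^2[G(s)] with G(s) = 1/(s + 2):
differentiating 2 times and applying the sign gives 2/(s + 2)^3.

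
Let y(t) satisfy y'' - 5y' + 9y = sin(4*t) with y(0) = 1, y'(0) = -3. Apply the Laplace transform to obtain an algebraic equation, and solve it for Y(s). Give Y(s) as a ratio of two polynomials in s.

Transform both sides with L{·}.
With L{y''} = s^2 Y - s·y(0) - y'(0) and L{y'} = sY - y(0), with y(0) = 1, y'(0) = -3: the LHS transforms to (s^2 - 5*s + 9)Y - (s - 8).
The right side is L{sin(4*t)} = 4/(s^2 + 16).
So (s^2 - 5*s + 9)Y = 4/(s^2 + 16) + (s - 8).
Divide through and combine into a single rational function.

Y(s) = (s^3 - 8*s^2 + 16*s - 124)/(s^4 - 5*s^3 + 25*s^2 - 80*s + 144)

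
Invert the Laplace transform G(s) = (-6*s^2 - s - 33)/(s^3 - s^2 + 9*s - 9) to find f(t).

f(t) = -4*exp(t) - sin(3*t) - 2*cos(3*t)

Factor the denominator: s^3 - s^2 + 9*s - 9 = (s - 1)*(s^2 + 9).
Partial fraction decomposition gives [-4/(s - 1)] + [-2*s/(s^2 + 9)] + [-3/(s^2 + 9)].
Invert each term: -4/(s - 1) ↔ -4e^(t); -2·s/(s^2 + 9) ↔ -2cos(3t); -1·3/(s^2 + 9) ↔ -sin(3t).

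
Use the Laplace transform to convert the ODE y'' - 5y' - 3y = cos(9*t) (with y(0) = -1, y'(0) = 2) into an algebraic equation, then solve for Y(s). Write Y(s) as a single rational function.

Transform both sides with L{·}.
Using L{y''} = s^2 Y - s·y(0) - y'(0) and L{y'} = sY - y(0), with y(0) = -1, y'(0) = 2, the left side becomes (s^2 - 5*s - 3)Y - (-s + 7).
The right side is L{cos(9*t)} = s/(s^2 + 81).
So (s^2 - 5*s - 3)Y = s/(s^2 + 81) + (-s + 7).
Divide through and combine into a single rational function.

Y(s) = (-s^3 + 7*s^2 - 80*s + 567)/(s^4 - 5*s^3 + 78*s^2 - 405*s - 243)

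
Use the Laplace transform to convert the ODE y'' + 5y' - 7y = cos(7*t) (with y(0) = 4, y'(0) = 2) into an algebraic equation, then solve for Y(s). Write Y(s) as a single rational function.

Laplace-transform each side.
With L{y''} = s^2 Y - s·y(0) - y'(0) and L{y'} = sY - y(0), with y(0) = 4, y'(0) = 2: the LHS transforms to (s^2 + 5*s - 7)Y - (4*s + 22).
The right side is L{cos(7*t)} = s/(s^2 + 49).
So (s^2 + 5*s - 7)Y = s/(s^2 + 49) + (4*s + 22).
Isolate Y and clear denominators.

Y(s) = (4*s^3 + 22*s^2 + 197*s + 1078)/(s^4 + 5*s^3 + 42*s^2 + 245*s - 343)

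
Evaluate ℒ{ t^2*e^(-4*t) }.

L{e^(-4t)} = 1/(s + 4).
Then apply L{t^2·g(t)} = (-1)^2 d^2/ds^2[G(s)] with G(s) = 1/(s + 4):
differentiating 2 times and applying the sign gives 2/(s + 4)^3.

2/(s + 4)^3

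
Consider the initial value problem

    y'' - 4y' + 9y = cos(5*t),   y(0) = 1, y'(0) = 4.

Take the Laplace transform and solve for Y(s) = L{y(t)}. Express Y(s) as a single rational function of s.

Laplace-transform each side.
The derivative rules (L{y''} = s^2 Y - s·y(0) - y'(0) and L{y'} = sY - y(0), with y(0) = 1, y'(0) = 4) turn the left side into (s^2 - 4*s + 9)Y - (s).
The right side is L{cos(5*t)} = s/(s^2 + 25).
So (s^2 - 4*s + 9)Y = s/(s^2 + 25) + (s).
Isolate Y and clear denominators.

Y(s) = (s^3 + 26*s)/(s^4 - 4*s^3 + 34*s^2 - 100*s + 225)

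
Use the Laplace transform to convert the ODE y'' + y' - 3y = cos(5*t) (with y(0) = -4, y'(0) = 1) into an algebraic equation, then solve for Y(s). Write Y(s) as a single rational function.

Laplace-transform each side.
With L{y''} = s^2 Y - s·y(0) - y'(0) and L{y'} = sY - y(0), with y(0) = -4, y'(0) = 1: the LHS transforms to (s^2 + s - 3)Y - (-4*s - 3).
The right side is L{cos(5*t)} = s/(s^2 + 25).
So (s^2 + s - 3)Y = s/(s^2 + 25) + (-4*s - 3).
Divide through and combine into a single rational function.

Y(s) = (-4*s^3 - 3*s^2 - 99*s - 75)/(s^4 + s^3 + 22*s^2 + 25*s - 75)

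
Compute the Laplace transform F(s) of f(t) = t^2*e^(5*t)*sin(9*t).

F(s) = 54*(s^2 - 10*s - 2)/(s^2 - 10*s + 106)^3

L{sin(9t)} = 9/(s^2 + 81).
Multiplying by e^(5t) shifts s → s - 5, so L{e^(5*t)*sin(9*t)} = 9/((s - 5)^2 + 81).
Then apply L{t^2·g(t)} = (-1)^2 d^2/ds^2[G(s)] with G(s) = 9/((s - 5)^2 + 81):
differentiating 2 times and applying the sign gives 54*(s^2 - 10*s - 2)/(s^2 - 10*s + 106)^3.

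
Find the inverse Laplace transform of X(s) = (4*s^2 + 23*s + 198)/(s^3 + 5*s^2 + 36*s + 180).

3*sin(6*t) + cos(6*t) + 3*exp(-5*t)

Factor the denominator: s^3 + 5*s^2 + 36*s + 180 = (s + 5)*(s^2 + 36).
Partial fraction decomposition gives [3/(s + 5)] + [s/(s^2 + 36)] + [18/(s^2 + 36)].
Invert each term: 3/(s + 5) ↔ 3e^(-5t); 1·s/(s^2 + 36) ↔ cos(6t); 3·6/(s^2 + 36) ↔ 3sin(6t).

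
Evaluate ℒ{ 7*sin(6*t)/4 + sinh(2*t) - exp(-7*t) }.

21/(2*(s^2 + 36)) + 2/(s^2 - 4) - 1/(s + 7)

Apply the Laplace transform termwise.
(-1)·[L{e^(-7t)} = 1/(s + 7)]; (7/4)·[L{sin(6t)} = 6/(s^2 + 36)]; L{sinh(2t)} = 2/(s^2 - 4).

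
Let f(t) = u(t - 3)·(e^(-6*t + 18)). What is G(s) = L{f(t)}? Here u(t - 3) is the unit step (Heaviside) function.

By the second shifting theorem, L{u(t - c)·g(t - c)} = e^(-cs)·H(s) with c = 3 and H(s) = L{g(t)}.
L{e^(-6t)} = 1/(s + 6).

G(s) = exp(-3*s)/(s + 6)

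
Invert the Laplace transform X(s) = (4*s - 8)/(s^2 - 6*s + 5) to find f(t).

f(t) = 3*exp(5*t) + exp(t)

Factor the denominator: s^2 - 6*s + 5 = (s - 5)*(s - 1).
Partial fraction decomposition gives [3/(s - 5)] + [1/(s - 1)].
Invert each term: 3/(s - 5) ↔ 3e^(5t); 1/(s - 1) ↔ e^(t).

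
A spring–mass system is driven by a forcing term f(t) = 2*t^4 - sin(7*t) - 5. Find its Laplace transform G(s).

Apply the Laplace transform termwise.
(2)·[L{t^4} = 4!/s^5 = 24/s^5]; L{-5} = -5/s; (-1)·[L{sin(7t)} = 7/(s^2 + 49)].

G(s) = -7/(s^2 + 49) - 5/s + 48/s^5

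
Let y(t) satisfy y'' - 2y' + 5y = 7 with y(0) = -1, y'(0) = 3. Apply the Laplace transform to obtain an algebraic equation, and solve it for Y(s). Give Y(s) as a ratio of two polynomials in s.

Y(s) = (-s^2 + 5*s + 7)/(s^3 - 2*s^2 + 5*s)

Laplace-transform each side.
Using L{y''} = s^2 Y - s·y(0) - y'(0) and L{y'} = sY - y(0), with y(0) = -1, y'(0) = 3, the left side becomes (s^2 - 2*s + 5)Y - (-s + 5).
The right side is L{7} = 7/s.
So (s^2 - 2*s + 5)Y = 7/s + (-s + 5).
Solve for Y(s) and write it as one ratio of polynomials.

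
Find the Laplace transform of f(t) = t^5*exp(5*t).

120/(s - 5)^6

L{t^5} = 5!/s^6 = 120/s^6.
By the first shifting theorem, multiplying by e^(5t) replaces s with s - 5.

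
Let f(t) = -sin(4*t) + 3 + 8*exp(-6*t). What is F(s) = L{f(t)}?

The transform is linear, so treat each term independently.
(8)·[L{e^(-6t)} = 1/(s + 6)]; L{3} = 3/s; (-1)·[L{sin(4t)} = 4/(s^2 + 16)].

F(s) = -4/(s^2 + 16) + 8/(s + 6) + 3/s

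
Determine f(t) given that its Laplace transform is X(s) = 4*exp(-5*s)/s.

f(t) = Heaviside(t - 5)*(4)

The factor e^(-5s) signals a time shift by c = 5 (second shifting theorem).
L{4} = 4/s, so L^-1{4/s} = 4.
Hence the inverse is u(t - 5) times that function evaluated at t - 5.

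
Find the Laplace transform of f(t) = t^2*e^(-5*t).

2/(s + 5)^3

L{e^(-5t)} = 1/(s + 5).
Then apply L{t^2·g(t)} = (-1)^2 d^2/ds^2[H(s)] with H(s) = 1/(s + 5):
differentiating 2 times and applying the sign gives 2/(s + 5)^3.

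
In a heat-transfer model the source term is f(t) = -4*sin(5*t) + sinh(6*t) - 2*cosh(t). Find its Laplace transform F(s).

The transform is linear, so treat each term independently.
L{sinh(6t)} = 6/(s^2 - 36); (-2)·[L{cosh(t)} = s/(s^2 - 1)]; (-4)·[L{sin(5t)} = 5/(s^2 + 25)].

F(s) = -2*s/(s^2 - 1) - 20/(s^2 + 25) + 6/(s^2 - 36)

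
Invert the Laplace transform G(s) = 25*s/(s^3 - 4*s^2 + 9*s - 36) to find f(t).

Factor the denominator: s^3 - 4*s^2 + 9*s - 36 = (s - 4)*(s^2 + 9).
Partial fraction decomposition gives [4/(s - 4)] + [-4*s/(s^2 + 9)] + [9/(s^2 + 9)].
Invert each term: 4/(s - 4) ↔ 4e^(4t); -4·s/(s^2 + 9) ↔ -4cos(3t); 3·3/(s^2 + 9) ↔ 3sin(3t).

f(t) = 4*exp(4*t) + 3*sin(3*t) - 4*cos(3*t)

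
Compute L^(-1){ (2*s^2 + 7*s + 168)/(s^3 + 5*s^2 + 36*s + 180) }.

2*sin(6*t) - cos(6*t) + 3*exp(-5*t)

Factor the denominator: s^3 + 5*s^2 + 36*s + 180 = (s + 5)*(s^2 + 36).
Partial fraction decomposition gives [3/(s + 5)] + [-s/(s^2 + 36)] + [12/(s^2 + 36)].
Invert each term: 3/(s + 5) ↔ 3e^(-5t); -1·s/(s^2 + 36) ↔ -cos(6t); 2·6/(s^2 + 36) ↔ 2sin(6t).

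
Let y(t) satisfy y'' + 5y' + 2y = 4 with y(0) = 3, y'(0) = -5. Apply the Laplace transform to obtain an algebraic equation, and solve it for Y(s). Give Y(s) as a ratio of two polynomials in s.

Y(s) = (3*s^2 + 10*s + 4)/(s^3 + 5*s^2 + 2*s)

Take the Laplace transform of both sides.
With L{y''} = s^2 Y - s·y(0) - y'(0) and L{y'} = sY - y(0), with y(0) = 3, y'(0) = -5: the LHS transforms to (s^2 + 5*s + 2)Y - (3*s + 10).
The right side is L{4} = 4/s.
So (s^2 + 5*s + 2)Y = 4/s + (3*s + 10).
Solve for Y(s) and write it as one ratio of polynomials.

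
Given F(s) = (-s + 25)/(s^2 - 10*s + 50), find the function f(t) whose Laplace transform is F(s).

f(t) = 4*exp(5*t)*sin(5*t) - exp(5*t)*cos(5*t)

Complete the square in the denominator: s^2 - 10*s + 50 = (s - 5)^2 + 5^2.
Split the numerator to match: -s + 25 = -1·(s - 5) + 4·5.
Invert each term: -1·(s - 5)/((s - 5)^2 + 25) ↔ -e^(5t)cos(5t); 4·5/((s - 5)^2 + 25) ↔ 4e^(5t)sin(5t).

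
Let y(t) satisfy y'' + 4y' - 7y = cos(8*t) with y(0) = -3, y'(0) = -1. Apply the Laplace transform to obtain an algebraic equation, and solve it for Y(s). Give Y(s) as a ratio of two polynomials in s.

Transform both sides with L{·}.
Using L{y''} = s^2 Y - s·y(0) - y'(0) and L{y'} = sY - y(0), with y(0) = -3, y'(0) = -1, the left side becomes (s^2 + 4*s - 7)Y - (-3*s - 13).
The right side is L{cos(8*t)} = s/(s^2 + 64).
So (s^2 + 4*s - 7)Y = s/(s^2 + 64) + (-3*s - 13).
Solve for Y(s) and write it as one ratio of polynomials.

Y(s) = (-3*s^3 - 13*s^2 - 191*s - 832)/(s^4 + 4*s^3 + 57*s^2 + 256*s - 448)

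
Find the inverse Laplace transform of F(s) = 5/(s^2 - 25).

sinh(5*t)

Since L{sinh(5t)} = 5/(s^2 - 25), the inverse is sinh(5*t).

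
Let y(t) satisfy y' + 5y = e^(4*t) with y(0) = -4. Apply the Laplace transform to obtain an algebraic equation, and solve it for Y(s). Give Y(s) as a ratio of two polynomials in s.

Y(s) = (-4*s + 17)/(s^2 + s - 20)

Apply the Laplace transform to the equation.
The derivative rules (L{y'} = sY - y(0) = sY - (-4)) turn the left side into (s + 5)Y - (-4).
The right side is L{e^(4*t)} = 1/(s - 4).
So (s + 5)Y = 1/(s - 4) + (-4).
Solve for Y(s) and write it as one ratio of polynomials.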